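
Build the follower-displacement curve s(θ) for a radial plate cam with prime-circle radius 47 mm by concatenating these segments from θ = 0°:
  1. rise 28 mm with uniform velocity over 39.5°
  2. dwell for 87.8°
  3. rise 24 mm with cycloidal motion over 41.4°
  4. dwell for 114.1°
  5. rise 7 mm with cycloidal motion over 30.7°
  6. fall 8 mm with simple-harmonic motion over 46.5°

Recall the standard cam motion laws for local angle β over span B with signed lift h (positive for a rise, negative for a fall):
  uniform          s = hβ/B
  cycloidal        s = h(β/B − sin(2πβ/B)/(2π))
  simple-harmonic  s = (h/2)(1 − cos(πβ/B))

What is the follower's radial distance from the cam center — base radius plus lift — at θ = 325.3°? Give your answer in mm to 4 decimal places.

seg 1 [0°–39.5°] uniform, h=28: full span → s += 28 → s = 28.0000
seg 2 [39.5°–127.3°] dwell: s stays 28.0000
seg 3 [127.3°–168.7°] cycloidal, h=24: full span → s += 24 → s = 52.0000
seg 4 [168.7°–282.8°] dwell: s stays 52.0000
seg 5 [282.8°–313.5°] cycloidal, h=7: full span → s += 7 → s = 59.0000
seg 6 [313.5°–360°] simple-harmonic, h=-8: θ=325.3° here. β=11.8, B=46.5. -8/2·(1 − cos(π·0.2538)) = -1.2052 → s = 57.7948
radial distance = base radius + s = 47 + 57.7948 = 104.7948

104.7948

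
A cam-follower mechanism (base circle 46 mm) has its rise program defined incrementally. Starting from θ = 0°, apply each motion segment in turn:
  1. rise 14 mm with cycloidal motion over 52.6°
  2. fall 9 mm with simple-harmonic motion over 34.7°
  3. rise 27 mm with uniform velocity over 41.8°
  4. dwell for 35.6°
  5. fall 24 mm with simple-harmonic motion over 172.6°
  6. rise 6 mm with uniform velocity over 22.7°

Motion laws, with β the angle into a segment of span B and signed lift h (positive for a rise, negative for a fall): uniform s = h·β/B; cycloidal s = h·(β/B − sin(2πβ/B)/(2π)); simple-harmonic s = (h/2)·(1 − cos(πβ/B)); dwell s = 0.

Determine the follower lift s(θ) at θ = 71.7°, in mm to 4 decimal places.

seg 1 [0°–52.6°] cycloidal, h=14: full span → s += 14 → s = 14.0000
seg 2 [52.6°–87.3°] simple-harmonic, h=-9: θ=71.7° here. β=19.1, B=34.7. -9/2·(1 − cos(π·0.5504)) = -5.2100 → s = 8.7900

8.7900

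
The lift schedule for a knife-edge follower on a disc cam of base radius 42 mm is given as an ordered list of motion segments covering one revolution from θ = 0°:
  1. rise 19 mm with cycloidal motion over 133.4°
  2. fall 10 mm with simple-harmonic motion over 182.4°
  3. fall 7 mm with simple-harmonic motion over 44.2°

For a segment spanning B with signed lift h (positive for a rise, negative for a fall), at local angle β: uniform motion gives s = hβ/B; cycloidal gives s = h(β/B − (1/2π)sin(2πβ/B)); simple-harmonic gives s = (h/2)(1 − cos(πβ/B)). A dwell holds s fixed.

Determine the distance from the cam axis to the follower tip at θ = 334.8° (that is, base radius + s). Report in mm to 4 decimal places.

seg 1 [0°–133.4°] cycloidal, h=19: full span → s += 19 → s = 19.0000
seg 2 [133.4°–315.8°] simple-harmonic, h=-10: full span → s += -10 → s = 9.0000
seg 3 [315.8°–360°] simple-harmonic, h=-7: θ=334.8° here. β=19, B=44.2. -7/2·(1 − cos(π·0.4299)) = -2.7350 → s = 6.2650
radial distance = base radius + s = 42 + 6.2650 = 48.2650

48.2650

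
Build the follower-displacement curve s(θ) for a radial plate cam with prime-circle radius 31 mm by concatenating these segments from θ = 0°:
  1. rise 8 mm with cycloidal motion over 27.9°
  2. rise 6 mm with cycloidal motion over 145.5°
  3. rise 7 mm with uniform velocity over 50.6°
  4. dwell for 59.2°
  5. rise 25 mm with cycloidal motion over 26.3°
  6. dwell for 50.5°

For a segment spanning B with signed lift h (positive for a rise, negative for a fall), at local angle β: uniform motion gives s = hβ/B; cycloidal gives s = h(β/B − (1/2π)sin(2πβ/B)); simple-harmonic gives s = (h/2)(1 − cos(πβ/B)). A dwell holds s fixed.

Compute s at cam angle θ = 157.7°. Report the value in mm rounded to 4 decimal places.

seg 1 [0°–27.9°] cycloidal, h=8: full span → s += 8 → s = 8.0000
seg 2 [27.9°–173.4°] cycloidal, h=6: θ=157.7° here. β=129.8, B=145.5. 6·(0.8921 − sin(2π·0.8921)/(2π)) = 5.9515 → s = 13.9515

13.9515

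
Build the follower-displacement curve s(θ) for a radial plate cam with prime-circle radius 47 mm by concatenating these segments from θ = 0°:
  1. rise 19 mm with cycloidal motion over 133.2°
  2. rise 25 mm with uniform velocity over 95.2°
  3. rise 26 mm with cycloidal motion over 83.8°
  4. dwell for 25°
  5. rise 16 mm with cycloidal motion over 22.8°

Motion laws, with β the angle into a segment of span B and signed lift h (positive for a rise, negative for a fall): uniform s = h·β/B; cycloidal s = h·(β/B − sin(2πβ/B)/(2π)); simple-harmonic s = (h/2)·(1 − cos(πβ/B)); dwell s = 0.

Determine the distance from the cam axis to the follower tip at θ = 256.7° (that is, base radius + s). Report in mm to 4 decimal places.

seg 1 [0°–133.2°] cycloidal, h=19: full span → s += 19 → s = 19.0000
seg 2 [133.2°–228.4°] uniform, h=25: full span → s += 25 → s = 44.0000
seg 3 [228.4°–312.2°] cycloidal, h=26: θ=256.7° here. β=28.3, B=83.8. 26·(0.3377 − sin(2π·0.3377)/(2π)) = 5.2550 → s = 49.2550
radial distance = base radius + s = 47 + 49.2550 = 96.2550

96.2550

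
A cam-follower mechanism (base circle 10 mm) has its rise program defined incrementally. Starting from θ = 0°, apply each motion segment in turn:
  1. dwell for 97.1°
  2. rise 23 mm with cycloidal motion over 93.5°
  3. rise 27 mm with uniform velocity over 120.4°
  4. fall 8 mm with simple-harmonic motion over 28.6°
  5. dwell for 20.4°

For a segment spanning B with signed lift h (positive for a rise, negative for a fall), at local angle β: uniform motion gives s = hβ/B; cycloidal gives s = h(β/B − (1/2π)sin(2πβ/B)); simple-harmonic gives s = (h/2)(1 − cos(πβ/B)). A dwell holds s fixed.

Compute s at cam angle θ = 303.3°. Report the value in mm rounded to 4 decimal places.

seg 1 [0°–97.1°] dwell: s stays 0.0000
seg 2 [97.1°–190.6°] cycloidal, h=23: full span → s += 23 → s = 23.0000
seg 3 [190.6°–311°] uniform, h=27: θ=303.3° here. β=112.7, B=120.4. 27·112.7/120.4 = 25.2733 → s = 48.2733

48.2733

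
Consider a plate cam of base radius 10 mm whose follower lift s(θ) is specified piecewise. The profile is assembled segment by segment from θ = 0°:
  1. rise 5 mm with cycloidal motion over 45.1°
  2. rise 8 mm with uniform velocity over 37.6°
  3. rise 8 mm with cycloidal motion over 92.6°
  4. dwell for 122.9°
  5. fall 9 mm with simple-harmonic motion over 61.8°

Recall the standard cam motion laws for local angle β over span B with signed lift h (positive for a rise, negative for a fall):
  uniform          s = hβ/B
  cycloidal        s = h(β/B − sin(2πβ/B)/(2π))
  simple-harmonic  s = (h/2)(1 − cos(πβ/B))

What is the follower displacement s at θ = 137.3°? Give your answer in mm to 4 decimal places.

seg 1 [0°–45.1°] cycloidal, h=5: full span → s += 5 → s = 5.0000
seg 2 [45.1°–82.7°] uniform, h=8: full span → s += 8 → s = 13.0000
seg 3 [82.7°–175.3°] cycloidal, h=8: θ=137.3° here. β=54.6, B=92.6. 8·(0.5896 − sin(2π·0.5896)/(2π)) = 5.3968 → s = 18.3968

18.3968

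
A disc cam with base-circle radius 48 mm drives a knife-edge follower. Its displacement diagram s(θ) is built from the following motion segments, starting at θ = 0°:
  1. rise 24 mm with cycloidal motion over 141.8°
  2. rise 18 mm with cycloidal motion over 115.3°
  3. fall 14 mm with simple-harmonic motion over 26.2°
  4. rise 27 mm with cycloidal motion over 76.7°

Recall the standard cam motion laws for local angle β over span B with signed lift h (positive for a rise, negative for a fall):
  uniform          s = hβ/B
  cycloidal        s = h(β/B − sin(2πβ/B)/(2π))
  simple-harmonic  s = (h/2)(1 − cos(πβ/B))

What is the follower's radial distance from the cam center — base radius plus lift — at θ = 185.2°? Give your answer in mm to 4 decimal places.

seg 1 [0°–141.8°] cycloidal, h=24: full span → s += 24 → s = 24.0000
seg 2 [141.8°–257.1°] cycloidal, h=18: θ=185.2° here. β=43.4, B=115.3. 18·(0.3764 − sin(2π·0.3764)/(2π)) = 4.7677 → s = 28.7677
radial distance = base radius + s = 48 + 28.7677 = 76.7677

76.7677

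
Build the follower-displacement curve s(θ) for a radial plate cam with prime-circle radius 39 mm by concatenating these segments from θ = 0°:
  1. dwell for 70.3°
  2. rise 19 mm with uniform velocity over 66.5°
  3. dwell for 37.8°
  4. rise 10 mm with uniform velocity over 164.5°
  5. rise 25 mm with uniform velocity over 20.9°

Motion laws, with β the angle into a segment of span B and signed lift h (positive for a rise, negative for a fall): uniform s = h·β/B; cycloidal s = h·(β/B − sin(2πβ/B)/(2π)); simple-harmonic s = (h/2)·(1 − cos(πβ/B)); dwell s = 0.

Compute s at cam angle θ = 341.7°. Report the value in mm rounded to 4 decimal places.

seg 1 [0°–70.3°] dwell: s stays 0.0000
seg 2 [70.3°–136.8°] uniform, h=19: full span → s += 19 → s = 19.0000
seg 3 [136.8°–174.6°] dwell: s stays 19.0000
seg 4 [174.6°–339.1°] uniform, h=10: full span → s += 10 → s = 29.0000
seg 5 [339.1°–360°] uniform, h=25: θ=341.7° here. β=2.6, B=20.9. 25·2.6/20.9 = 3.1100 → s = 32.1100

32.1100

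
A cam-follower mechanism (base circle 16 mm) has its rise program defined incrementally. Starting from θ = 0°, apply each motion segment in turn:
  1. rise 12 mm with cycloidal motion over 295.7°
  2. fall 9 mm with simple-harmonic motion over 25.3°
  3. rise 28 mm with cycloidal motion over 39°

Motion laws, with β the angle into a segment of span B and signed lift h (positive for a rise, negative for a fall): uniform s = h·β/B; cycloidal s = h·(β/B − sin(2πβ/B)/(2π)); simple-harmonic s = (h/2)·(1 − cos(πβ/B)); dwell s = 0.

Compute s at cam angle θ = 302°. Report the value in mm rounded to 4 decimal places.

seg 1 [0°–295.7°] cycloidal, h=12: full span → s += 12 → s = 12.0000
seg 2 [295.7°–321°] simple-harmonic, h=-9: θ=302° here. β=6.3, B=25.3. -9/2·(1 − cos(π·0.2490)) = -1.3082 → s = 10.6918

10.6918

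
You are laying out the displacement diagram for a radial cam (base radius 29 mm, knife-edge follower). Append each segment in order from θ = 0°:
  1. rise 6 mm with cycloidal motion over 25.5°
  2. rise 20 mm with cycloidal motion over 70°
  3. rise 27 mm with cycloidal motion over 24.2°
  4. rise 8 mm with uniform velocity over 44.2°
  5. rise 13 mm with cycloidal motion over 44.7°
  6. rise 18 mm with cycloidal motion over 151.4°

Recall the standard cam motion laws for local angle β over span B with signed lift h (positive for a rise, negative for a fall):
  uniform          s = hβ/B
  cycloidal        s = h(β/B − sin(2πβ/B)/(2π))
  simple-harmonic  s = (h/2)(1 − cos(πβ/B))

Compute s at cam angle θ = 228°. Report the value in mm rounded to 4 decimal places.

seg 1 [0°–25.5°] cycloidal, h=6: full span → s += 6 → s = 6.0000
seg 2 [25.5°–95.5°] cycloidal, h=20: full span → s += 20 → s = 26.0000
seg 3 [95.5°–119.7°] cycloidal, h=27: full span → s += 27 → s = 53.0000
seg 4 [119.7°–163.9°] uniform, h=8: full span → s += 8 → s = 61.0000
seg 5 [163.9°–208.6°] cycloidal, h=13: full span → s += 13 → s = 74.0000
seg 6 [208.6°–360°] cycloidal, h=18: θ=228° here. β=19.4, B=151.4. 18·(0.1281 − sin(2π·0.1281)/(2π)) = 0.2412 → s = 74.2412

74.2412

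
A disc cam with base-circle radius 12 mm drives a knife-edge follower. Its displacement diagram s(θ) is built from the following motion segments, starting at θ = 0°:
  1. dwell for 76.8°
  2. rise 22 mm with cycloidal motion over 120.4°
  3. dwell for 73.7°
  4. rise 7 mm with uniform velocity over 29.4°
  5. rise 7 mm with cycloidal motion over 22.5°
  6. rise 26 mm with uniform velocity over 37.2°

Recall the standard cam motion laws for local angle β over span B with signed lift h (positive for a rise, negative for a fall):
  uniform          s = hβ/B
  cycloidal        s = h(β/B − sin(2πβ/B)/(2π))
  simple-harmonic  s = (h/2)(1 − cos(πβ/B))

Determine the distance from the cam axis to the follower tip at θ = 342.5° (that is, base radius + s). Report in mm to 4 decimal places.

seg 1 [0°–76.8°] dwell: s stays 0.0000
seg 2 [76.8°–197.2°] cycloidal, h=22: full span → s += 22 → s = 22.0000
seg 3 [197.2°–270.9°] dwell: s stays 22.0000
seg 4 [270.9°–300.3°] uniform, h=7: full span → s += 7 → s = 29.0000
seg 5 [300.3°–322.8°] cycloidal, h=7: full span → s += 7 → s = 36.0000
seg 6 [322.8°–360°] uniform, h=26: θ=342.5° here. β=19.7, B=37.2. 26·19.7/37.2 = 13.7688 → s = 49.7688
radial distance = base radius + s = 12 + 49.7688 = 61.7688

61.7688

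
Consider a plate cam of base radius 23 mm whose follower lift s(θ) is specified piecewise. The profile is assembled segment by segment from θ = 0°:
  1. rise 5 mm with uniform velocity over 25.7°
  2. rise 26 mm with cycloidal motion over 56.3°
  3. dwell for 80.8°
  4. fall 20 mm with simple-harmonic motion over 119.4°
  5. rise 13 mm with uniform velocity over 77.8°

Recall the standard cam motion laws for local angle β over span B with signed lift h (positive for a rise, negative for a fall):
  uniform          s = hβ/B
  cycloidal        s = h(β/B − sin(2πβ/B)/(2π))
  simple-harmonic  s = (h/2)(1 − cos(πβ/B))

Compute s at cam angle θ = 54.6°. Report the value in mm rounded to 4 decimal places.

seg 1 [0°–25.7°] uniform, h=5: full span → s += 5 → s = 5.0000
seg 2 [25.7°–82°] cycloidal, h=26: θ=54.6° here. β=28.9, B=56.3. 26·(0.5133 − sin(2π·0.5133)/(2π)) = 13.6923 → s = 18.6923

18.6923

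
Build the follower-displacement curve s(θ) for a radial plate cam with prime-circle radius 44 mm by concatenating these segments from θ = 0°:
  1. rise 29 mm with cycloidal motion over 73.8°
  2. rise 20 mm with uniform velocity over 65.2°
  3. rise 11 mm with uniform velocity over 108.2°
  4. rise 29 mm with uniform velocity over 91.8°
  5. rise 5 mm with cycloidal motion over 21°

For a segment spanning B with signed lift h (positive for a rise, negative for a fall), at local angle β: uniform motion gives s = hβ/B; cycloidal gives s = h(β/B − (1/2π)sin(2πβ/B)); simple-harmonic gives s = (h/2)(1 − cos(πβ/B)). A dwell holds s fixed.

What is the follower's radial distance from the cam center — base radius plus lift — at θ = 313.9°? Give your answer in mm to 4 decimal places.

seg 1 [0°–73.8°] cycloidal, h=29: full span → s += 29 → s = 29.0000
seg 2 [73.8°–139°] uniform, h=20: full span → s += 20 → s = 49.0000
seg 3 [139°–247.2°] uniform, h=11: full span → s += 11 → s = 60.0000
seg 4 [247.2°–339°] uniform, h=29: θ=313.9° here. β=66.7, B=91.8. 29·66.7/91.8 = 21.0708 → s = 81.0708
radial distance = base radius + s = 44 + 81.0708 = 125.0708

125.0708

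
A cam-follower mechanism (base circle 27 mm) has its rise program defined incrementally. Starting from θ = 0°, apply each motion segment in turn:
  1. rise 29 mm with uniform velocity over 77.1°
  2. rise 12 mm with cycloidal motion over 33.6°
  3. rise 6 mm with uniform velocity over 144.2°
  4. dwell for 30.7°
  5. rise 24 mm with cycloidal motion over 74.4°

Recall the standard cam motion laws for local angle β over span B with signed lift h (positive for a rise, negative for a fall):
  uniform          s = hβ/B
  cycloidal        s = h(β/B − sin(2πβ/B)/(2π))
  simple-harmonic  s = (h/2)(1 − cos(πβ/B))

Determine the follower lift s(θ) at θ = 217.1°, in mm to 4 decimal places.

seg 1 [0°–77.1°] uniform, h=29: full span → s += 29 → s = 29.0000
seg 2 [77.1°–110.7°] cycloidal, h=12: full span → s += 12 → s = 41.0000
seg 3 [110.7°–254.9°] uniform, h=6: θ=217.1° here. β=106.4, B=144.2. 6·106.4/144.2 = 4.4272 → s = 45.4272

45.4272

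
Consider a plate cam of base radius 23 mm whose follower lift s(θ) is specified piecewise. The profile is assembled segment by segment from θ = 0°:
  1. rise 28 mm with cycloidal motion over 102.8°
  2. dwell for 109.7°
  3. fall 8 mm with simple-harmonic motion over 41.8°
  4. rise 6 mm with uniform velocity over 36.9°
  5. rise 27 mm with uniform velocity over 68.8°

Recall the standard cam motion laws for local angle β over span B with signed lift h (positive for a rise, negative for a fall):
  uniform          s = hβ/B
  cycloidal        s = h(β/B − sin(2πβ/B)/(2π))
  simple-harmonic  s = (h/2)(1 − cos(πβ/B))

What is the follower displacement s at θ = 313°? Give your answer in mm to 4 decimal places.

seg 1 [0°–102.8°] cycloidal, h=28: full span → s += 28 → s = 28.0000
seg 2 [102.8°–212.5°] dwell: s stays 28.0000
seg 3 [212.5°–254.3°] simple-harmonic, h=-8: full span → s += -8 → s = 20.0000
seg 4 [254.3°–291.2°] uniform, h=6: full span → s += 6 → s = 26.0000
seg 5 [291.2°–360°] uniform, h=27: θ=313° here. β=21.8, B=68.8. 27·21.8/68.8 = 8.5552 → s = 34.5552

34.5552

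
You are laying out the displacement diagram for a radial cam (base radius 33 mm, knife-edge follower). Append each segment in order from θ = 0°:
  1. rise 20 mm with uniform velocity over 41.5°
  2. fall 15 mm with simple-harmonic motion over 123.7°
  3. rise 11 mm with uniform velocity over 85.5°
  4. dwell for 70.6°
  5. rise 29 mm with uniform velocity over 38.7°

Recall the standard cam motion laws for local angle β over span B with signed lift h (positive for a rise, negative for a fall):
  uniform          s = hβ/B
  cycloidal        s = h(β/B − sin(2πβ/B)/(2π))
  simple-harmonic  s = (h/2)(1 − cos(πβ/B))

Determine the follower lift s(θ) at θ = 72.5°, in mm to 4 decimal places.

seg 1 [0°–41.5°] uniform, h=20: full span → s += 20 → s = 20.0000
seg 2 [41.5°–165.2°] simple-harmonic, h=-15: θ=72.5° here. β=31, B=123.7. -15/2·(1 − cos(π·0.2506)) = -2.2068 → s = 17.7932

17.7932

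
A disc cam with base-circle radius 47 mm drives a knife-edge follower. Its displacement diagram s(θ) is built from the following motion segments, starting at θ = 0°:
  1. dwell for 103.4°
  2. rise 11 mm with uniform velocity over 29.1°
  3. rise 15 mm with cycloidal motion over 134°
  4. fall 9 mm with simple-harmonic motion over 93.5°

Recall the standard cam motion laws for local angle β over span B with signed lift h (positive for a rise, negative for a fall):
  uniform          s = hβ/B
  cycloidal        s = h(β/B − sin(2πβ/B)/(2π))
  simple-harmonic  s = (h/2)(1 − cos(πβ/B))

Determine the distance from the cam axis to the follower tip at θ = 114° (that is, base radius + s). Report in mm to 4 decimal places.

seg 1 [0°–103.4°] dwell: s stays 0.0000
seg 2 [103.4°–132.5°] uniform, h=11: θ=114° here. β=10.6, B=29.1. 11·10.6/29.1 = 4.0069 → s = 4.0069
radial distance = base radius + s = 47 + 4.0069 = 51.0069

51.0069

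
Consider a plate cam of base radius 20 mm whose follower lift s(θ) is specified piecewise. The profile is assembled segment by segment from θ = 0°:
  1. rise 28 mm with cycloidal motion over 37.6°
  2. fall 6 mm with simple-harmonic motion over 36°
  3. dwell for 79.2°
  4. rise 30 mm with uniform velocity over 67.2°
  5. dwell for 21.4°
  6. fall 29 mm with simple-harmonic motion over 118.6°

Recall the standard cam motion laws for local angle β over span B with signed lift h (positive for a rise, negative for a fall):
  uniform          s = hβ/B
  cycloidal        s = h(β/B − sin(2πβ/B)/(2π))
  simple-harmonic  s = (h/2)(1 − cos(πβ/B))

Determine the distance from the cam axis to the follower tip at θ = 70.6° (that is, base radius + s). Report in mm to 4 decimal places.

seg 1 [0°–37.6°] cycloidal, h=28: full span → s += 28 → s = 28.0000
seg 2 [37.6°–73.6°] simple-harmonic, h=-6: θ=70.6° here. β=33, B=36. -6/2·(1 − cos(π·0.9167)) = -5.8978 → s = 22.1022
radial distance = base radius + s = 20 + 22.1022 = 42.1022

42.1022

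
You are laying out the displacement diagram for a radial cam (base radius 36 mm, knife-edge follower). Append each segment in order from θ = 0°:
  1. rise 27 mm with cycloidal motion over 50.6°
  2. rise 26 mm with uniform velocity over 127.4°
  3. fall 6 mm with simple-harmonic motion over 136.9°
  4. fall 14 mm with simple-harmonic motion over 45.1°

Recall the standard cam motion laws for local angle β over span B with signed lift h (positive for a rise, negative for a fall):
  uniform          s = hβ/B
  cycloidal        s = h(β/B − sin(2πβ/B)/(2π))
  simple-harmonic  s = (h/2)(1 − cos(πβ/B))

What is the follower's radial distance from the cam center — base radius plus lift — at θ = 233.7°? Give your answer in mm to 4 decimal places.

seg 1 [0°–50.6°] cycloidal, h=27: full span → s += 27 → s = 27.0000
seg 2 [50.6°–178°] uniform, h=26: full span → s += 26 → s = 53.0000
seg 3 [178°–314.9°] simple-harmonic, h=-6: θ=233.7° here. β=55.7, B=136.9. -6/2·(1 − cos(π·0.4069)) = -2.1347 → s = 50.8653
radial distance = base radius + s = 36 + 50.8653 = 86.8653

86.8653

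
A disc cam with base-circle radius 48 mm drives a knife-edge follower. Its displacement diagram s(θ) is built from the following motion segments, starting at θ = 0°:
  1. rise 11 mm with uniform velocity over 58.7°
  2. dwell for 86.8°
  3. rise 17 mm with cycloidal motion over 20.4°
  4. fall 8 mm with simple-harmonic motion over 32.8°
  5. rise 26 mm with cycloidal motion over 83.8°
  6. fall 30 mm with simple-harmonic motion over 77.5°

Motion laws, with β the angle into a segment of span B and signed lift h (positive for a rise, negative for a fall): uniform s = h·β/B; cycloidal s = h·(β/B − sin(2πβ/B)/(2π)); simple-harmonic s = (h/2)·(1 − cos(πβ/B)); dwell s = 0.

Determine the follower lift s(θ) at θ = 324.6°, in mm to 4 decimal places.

seg 1 [0°–58.7°] uniform, h=11: full span → s += 11 → s = 11.0000
seg 2 [58.7°–145.5°] dwell: s stays 11.0000
seg 3 [145.5°–165.9°] cycloidal, h=17: full span → s += 17 → s = 28.0000
seg 4 [165.9°–198.7°] simple-harmonic, h=-8: full span → s += -8 → s = 20.0000
seg 5 [198.7°–282.5°] cycloidal, h=26: full span → s += 26 → s = 46.0000
seg 6 [282.5°–360°] simple-harmonic, h=-30: θ=324.6° here. β=42.1, B=77.5. -30/2·(1 − cos(π·0.5432)) = -17.0307 → s = 28.9693

28.9693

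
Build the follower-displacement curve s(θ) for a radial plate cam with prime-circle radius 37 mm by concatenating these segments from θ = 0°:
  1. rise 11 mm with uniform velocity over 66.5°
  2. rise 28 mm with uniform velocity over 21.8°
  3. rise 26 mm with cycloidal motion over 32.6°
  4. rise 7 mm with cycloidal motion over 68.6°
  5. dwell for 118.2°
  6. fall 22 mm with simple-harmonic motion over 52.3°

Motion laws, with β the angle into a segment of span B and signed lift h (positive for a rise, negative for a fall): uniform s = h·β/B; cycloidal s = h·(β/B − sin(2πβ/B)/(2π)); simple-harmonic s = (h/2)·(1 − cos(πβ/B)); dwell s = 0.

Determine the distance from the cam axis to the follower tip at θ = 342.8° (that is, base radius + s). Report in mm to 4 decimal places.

seg 1 [0°–66.5°] uniform, h=11: full span → s += 11 → s = 11.0000
seg 2 [66.5°–88.3°] uniform, h=28: full span → s += 28 → s = 39.0000
seg 3 [88.3°–120.9°] cycloidal, h=26: full span → s += 26 → s = 65.0000
seg 4 [120.9°–189.5°] cycloidal, h=7: full span → s += 7 → s = 72.0000
seg 5 [189.5°–307.7°] dwell: s stays 72.0000
seg 6 [307.7°–360°] simple-harmonic, h=-22: θ=342.8° here. β=35.1, B=52.3. -22/2·(1 − cos(π·0.6711)) = -16.6330 → s = 55.3670
radial distance = base radius + s = 37 + 55.3670 = 92.3670

92.3670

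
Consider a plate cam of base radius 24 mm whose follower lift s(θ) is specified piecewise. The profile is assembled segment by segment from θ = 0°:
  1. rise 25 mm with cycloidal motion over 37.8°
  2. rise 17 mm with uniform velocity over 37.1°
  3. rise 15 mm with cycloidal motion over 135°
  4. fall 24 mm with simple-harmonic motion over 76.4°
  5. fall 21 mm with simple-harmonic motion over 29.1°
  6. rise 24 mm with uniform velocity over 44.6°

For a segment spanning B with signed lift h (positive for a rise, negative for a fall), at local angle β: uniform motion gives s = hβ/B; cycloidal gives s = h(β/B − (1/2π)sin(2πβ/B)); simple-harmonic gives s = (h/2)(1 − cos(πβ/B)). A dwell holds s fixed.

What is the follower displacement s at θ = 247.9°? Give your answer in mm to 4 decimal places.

seg 1 [0°–37.8°] cycloidal, h=25: full span → s += 25 → s = 25.0000
seg 2 [37.8°–74.9°] uniform, h=17: full span → s += 17 → s = 42.0000
seg 3 [74.9°–209.9°] cycloidal, h=15: full span → s += 15 → s = 57.0000
seg 4 [209.9°–286.3°] simple-harmonic, h=-24: θ=247.9° here. β=38, B=76.4. -24/2·(1 − cos(π·0.4974)) = -11.9013 → s = 45.0987

45.0987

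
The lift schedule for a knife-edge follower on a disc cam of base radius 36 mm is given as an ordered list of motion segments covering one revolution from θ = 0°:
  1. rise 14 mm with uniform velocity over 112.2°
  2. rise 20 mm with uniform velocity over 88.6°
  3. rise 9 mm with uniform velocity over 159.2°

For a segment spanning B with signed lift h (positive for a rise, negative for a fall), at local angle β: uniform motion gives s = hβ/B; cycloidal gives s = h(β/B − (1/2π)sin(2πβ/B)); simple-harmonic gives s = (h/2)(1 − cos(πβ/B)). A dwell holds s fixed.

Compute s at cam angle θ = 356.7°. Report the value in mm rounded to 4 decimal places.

seg 1 [0°–112.2°] uniform, h=14: full span → s += 14 → s = 14.0000
seg 2 [112.2°–200.8°] uniform, h=20: full span → s += 20 → s = 34.0000
seg 3 [200.8°–360°] uniform, h=9: θ=356.7° here. β=155.9, B=159.2. 9·155.9/159.2 = 8.8134 → s = 42.8134

42.8134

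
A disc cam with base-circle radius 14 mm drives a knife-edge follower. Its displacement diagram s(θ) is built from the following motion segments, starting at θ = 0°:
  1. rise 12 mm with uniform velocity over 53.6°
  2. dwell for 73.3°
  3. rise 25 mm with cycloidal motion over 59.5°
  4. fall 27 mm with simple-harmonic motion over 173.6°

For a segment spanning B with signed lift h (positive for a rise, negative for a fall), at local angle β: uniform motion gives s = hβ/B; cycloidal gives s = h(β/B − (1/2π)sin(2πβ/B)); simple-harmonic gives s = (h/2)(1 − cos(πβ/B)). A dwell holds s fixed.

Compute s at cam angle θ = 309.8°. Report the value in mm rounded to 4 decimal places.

seg 1 [0°–53.6°] uniform, h=12: full span → s += 12 → s = 12.0000
seg 2 [53.6°–126.9°] dwell: s stays 12.0000
seg 3 [126.9°–186.4°] cycloidal, h=25: full span → s += 25 → s = 37.0000
seg 4 [186.4°–360°] simple-harmonic, h=-27: θ=309.8° here. β=123.4, B=173.6. -27/2·(1 − cos(π·0.7108)) = -21.8020 → s = 15.1980

15.1980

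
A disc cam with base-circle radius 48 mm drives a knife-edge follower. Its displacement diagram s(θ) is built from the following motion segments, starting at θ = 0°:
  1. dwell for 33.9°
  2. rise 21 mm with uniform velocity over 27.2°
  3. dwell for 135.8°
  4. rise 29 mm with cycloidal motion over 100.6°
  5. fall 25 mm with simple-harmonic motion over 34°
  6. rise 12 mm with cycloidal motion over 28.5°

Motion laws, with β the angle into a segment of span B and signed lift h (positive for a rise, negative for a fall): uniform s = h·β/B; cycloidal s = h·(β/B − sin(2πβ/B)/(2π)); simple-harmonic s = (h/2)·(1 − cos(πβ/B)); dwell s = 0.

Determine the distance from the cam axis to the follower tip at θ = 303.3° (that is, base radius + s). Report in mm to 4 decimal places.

seg 1 [0°–33.9°] dwell: s stays 0.0000
seg 2 [33.9°–61.1°] uniform, h=21: full span → s += 21 → s = 21.0000
seg 3 [61.1°–196.9°] dwell: s stays 21.0000
seg 4 [196.9°–297.5°] cycloidal, h=29: full span → s += 29 → s = 50.0000
seg 5 [297.5°–331.5°] simple-harmonic, h=-25: θ=303.3° here. β=5.8, B=34. -25/2·(1 − cos(π·0.1706)) = -1.7525 → s = 48.2475
radial distance = base radius + s = 48 + 48.2475 = 96.2475

96.2475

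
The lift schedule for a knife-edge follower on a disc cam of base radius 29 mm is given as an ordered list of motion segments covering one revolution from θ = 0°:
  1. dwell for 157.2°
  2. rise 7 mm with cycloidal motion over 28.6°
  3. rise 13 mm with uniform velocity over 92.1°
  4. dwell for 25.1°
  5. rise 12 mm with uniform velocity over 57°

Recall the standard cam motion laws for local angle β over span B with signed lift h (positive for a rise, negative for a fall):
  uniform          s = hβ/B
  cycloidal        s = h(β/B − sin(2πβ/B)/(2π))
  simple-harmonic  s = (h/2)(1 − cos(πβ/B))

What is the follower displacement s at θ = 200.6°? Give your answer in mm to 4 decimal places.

seg 1 [0°–157.2°] dwell: s stays 0.0000
seg 2 [157.2°–185.8°] cycloidal, h=7: full span → s += 7 → s = 7.0000
seg 3 [185.8°–277.9°] uniform, h=13: θ=200.6° here. β=14.8, B=92.1. 13·14.8/92.1 = 2.0890 → s = 9.0890

9.0890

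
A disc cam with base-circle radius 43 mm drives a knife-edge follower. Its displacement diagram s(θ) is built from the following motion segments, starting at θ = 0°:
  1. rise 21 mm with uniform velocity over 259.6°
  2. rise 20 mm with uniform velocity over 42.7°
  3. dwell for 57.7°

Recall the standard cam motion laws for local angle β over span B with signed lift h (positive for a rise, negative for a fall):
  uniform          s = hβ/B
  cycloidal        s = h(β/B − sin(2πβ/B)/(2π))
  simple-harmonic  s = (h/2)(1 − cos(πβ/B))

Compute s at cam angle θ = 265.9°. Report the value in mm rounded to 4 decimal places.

seg 1 [0°–259.6°] uniform, h=21: full span → s += 21 → s = 21.0000
seg 2 [259.6°–302.3°] uniform, h=20: θ=265.9° here. β=6.3, B=42.7. 20·6.3/42.7 = 2.9508 → s = 23.9508

23.9508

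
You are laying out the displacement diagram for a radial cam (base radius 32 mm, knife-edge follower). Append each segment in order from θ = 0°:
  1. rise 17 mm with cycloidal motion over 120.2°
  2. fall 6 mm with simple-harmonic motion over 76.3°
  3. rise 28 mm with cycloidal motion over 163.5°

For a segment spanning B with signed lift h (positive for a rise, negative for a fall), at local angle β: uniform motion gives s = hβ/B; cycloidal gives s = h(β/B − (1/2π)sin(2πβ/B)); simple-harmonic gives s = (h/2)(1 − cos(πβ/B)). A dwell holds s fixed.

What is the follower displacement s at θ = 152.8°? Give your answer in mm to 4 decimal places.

seg 1 [0°–120.2°] cycloidal, h=17: full span → s += 17 → s = 17.0000
seg 2 [120.2°–196.5°] simple-harmonic, h=-6: θ=152.8° here. β=32.6, B=76.3. -6/2·(1 − cos(π·0.4273)) = -2.3204 → s = 14.6796

14.6796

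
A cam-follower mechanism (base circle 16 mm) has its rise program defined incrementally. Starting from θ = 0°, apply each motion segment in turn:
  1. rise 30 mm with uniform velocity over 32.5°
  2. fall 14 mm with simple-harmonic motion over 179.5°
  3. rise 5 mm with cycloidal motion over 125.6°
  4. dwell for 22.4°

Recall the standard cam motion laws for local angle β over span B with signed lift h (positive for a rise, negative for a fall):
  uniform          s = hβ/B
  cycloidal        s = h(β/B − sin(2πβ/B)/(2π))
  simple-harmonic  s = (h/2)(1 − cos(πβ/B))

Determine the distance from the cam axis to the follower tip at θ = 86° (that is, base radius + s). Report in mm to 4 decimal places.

seg 1 [0°–32.5°] uniform, h=30: full span → s += 30 → s = 30.0000
seg 2 [32.5°–212°] simple-harmonic, h=-14: θ=86° here. β=53.5, B=179.5. -14/2·(1 − cos(π·0.2981)) = -2.8509 → s = 27.1491
radial distance = base radius + s = 16 + 27.1491 = 43.1491

43.1491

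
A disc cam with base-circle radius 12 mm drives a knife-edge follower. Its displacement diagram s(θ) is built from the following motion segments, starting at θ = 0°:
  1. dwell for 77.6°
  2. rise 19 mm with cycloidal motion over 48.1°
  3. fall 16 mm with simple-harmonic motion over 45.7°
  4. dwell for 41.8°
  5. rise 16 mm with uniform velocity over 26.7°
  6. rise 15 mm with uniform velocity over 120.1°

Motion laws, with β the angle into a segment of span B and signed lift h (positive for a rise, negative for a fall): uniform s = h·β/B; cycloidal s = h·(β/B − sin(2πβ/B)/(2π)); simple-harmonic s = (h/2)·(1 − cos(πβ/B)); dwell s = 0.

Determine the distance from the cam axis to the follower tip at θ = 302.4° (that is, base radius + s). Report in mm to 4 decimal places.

seg 1 [0°–77.6°] dwell: s stays 0.0000
seg 2 [77.6°–125.7°] cycloidal, h=19: full span → s += 19 → s = 19.0000
seg 3 [125.7°–171.4°] simple-harmonic, h=-16: full span → s += -16 → s = 3.0000
seg 4 [171.4°–213.2°] dwell: s stays 3.0000
seg 5 [213.2°–239.9°] uniform, h=16: full span → s += 16 → s = 19.0000
seg 6 [239.9°–360°] uniform, h=15: θ=302.4° here. β=62.5, B=120.1. 15·62.5/120.1 = 7.8060 → s = 26.8060
radial distance = base radius + s = 12 + 26.8060 = 38.8060

38.8060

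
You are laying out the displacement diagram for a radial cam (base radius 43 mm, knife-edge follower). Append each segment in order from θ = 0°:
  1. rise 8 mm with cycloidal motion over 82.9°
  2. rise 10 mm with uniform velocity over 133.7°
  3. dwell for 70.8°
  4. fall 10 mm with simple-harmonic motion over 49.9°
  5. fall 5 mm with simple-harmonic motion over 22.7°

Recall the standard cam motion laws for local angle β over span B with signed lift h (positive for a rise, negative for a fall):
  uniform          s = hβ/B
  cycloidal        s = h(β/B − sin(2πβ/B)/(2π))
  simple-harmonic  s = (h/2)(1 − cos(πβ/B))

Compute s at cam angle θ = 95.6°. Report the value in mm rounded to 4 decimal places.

seg 1 [0°–82.9°] cycloidal, h=8: full span → s += 8 → s = 8.0000
seg 2 [82.9°–216.6°] uniform, h=10: θ=95.6° here. β=12.7, B=133.7. 10·12.7/133.7 = 0.9499 → s = 8.9499

8.9499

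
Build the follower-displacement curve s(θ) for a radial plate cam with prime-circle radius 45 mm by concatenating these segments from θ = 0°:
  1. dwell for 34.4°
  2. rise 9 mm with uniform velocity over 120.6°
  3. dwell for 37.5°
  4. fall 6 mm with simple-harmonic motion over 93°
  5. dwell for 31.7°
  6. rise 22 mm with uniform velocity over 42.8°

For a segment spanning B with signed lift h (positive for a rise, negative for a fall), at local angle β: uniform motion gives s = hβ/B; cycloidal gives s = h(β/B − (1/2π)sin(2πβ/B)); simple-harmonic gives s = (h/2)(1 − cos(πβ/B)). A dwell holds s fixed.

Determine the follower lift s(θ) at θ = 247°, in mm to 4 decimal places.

seg 1 [0°–34.4°] dwell: s stays 0.0000
seg 2 [34.4°–155°] uniform, h=9: full span → s += 9 → s = 9.0000
seg 3 [155°–192.5°] dwell: s stays 9.0000
seg 4 [192.5°–285.5°] simple-harmonic, h=-6: θ=247° here. β=54.5, B=93. -6/2·(1 − cos(π·0.5860)) = -3.8009 → s = 5.1991

5.1991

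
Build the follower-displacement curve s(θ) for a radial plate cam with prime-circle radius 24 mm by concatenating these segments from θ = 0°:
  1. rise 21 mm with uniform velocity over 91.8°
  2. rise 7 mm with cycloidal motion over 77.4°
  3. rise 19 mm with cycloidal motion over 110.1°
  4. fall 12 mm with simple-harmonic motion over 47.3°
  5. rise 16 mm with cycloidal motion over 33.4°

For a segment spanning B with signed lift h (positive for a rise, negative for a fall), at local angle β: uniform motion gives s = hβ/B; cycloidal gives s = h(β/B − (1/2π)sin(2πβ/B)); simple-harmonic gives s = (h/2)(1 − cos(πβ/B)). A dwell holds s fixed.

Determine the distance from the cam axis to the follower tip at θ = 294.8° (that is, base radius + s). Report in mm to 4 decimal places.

seg 1 [0°–91.8°] uniform, h=21: full span → s += 21 → s = 21.0000
seg 2 [91.8°–169.2°] cycloidal, h=7: full span → s += 7 → s = 28.0000
seg 3 [169.2°–279.3°] cycloidal, h=19: full span → s += 19 → s = 47.0000
seg 4 [279.3°–326.6°] simple-harmonic, h=-12: θ=294.8° here. β=15.5, B=47.3. -12/2·(1 − cos(π·0.3277)) = -2.9084 → s = 44.0916
radial distance = base radius + s = 24 + 44.0916 = 68.0916

68.0916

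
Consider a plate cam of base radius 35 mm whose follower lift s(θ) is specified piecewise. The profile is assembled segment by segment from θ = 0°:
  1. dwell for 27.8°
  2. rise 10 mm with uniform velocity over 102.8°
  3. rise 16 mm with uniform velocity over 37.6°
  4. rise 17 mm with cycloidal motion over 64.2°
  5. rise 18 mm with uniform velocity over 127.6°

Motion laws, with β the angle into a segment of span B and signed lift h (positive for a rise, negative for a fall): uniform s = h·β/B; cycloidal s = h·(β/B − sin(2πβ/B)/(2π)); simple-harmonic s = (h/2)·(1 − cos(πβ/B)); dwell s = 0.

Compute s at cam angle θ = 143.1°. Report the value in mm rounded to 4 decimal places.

seg 1 [0°–27.8°] dwell: s stays 0.0000
seg 2 [27.8°–130.6°] uniform, h=10: full span → s += 10 → s = 10.0000
seg 3 [130.6°–168.2°] uniform, h=16: θ=143.1° here. β=12.5, B=37.6. 16·12.5/37.6 = 5.3191 → s = 15.3191

15.3191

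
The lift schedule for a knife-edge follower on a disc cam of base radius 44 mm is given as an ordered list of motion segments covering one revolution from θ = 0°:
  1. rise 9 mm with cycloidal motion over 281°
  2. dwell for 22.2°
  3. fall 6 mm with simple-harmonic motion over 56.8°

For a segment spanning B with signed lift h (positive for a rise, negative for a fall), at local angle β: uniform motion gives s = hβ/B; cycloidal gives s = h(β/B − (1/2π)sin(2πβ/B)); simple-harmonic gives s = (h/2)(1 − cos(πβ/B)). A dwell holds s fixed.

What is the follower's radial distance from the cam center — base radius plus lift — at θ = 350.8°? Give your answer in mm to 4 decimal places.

seg 1 [0°–281°] cycloidal, h=9: full span → s += 9 → s = 9.0000
seg 2 [281°–303.2°] dwell: s stays 9.0000
seg 3 [303.2°–360°] simple-harmonic, h=-6: θ=350.8° here. β=47.6, B=56.8. -6/2·(1 − cos(π·0.8380)) = -5.6199 → s = 3.3801
radial distance = base radius + s = 44 + 3.3801 = 47.3801

47.3801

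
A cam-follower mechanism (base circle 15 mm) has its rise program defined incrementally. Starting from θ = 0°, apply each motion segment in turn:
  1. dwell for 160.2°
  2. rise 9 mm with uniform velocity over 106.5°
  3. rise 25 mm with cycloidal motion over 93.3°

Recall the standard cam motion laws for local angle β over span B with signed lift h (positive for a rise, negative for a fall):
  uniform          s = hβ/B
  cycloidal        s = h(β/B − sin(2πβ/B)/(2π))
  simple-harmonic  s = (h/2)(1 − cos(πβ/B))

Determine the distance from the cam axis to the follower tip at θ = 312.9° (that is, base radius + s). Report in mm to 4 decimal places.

seg 1 [0°–160.2°] dwell: s stays 0.0000
seg 2 [160.2°–266.7°] uniform, h=9: full span → s += 9 → s = 9.0000
seg 3 [266.7°–360°] cycloidal, h=25: θ=312.9° here. β=46.2, B=93.3. 25·(0.4952 − sin(2π·0.4952)/(2π)) = 12.2589 → s = 21.2589
radial distance = base radius + s = 15 + 21.2589 = 36.2589

36.2589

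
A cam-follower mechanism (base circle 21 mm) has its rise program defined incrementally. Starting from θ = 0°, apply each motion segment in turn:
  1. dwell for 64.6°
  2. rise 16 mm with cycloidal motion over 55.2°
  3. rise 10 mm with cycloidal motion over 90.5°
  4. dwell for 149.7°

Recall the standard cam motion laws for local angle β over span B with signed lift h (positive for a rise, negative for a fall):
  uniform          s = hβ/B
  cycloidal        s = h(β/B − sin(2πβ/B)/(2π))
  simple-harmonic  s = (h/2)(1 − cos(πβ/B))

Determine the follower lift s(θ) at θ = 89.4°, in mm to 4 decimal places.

seg 1 [0°–64.6°] dwell: s stays 0.0000
seg 2 [64.6°–119.8°] cycloidal, h=16: θ=89.4° here. β=24.8, B=55.2. 16·(0.4493 − sin(2π·0.4493)/(2π)) = 6.3905 → s = 6.3905

6.3905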